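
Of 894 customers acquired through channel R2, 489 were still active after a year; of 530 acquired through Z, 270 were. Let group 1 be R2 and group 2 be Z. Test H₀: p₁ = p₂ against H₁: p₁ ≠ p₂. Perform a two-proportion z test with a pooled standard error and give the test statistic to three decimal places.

p̂₁ = 489/894 = 0.54698, p̂₂ = 270/530 = 0.50943.
Pooled p̂ = (489+270)/(894+530) = 759/1424 = 0.53301.
SE = √(p̂(1−p̂)(1/n₁+1/n₂)) = √(0.53301·0.46699·0.00300536) = √(0.000748066) = 0.02735.
z = (0.54698 − 0.50943)/0.02735 = 0.03755/0.02735 = 1.373.
Two-sided p-value ≈ 2·Φ(−1.373) = 0.1698.

z = 1.373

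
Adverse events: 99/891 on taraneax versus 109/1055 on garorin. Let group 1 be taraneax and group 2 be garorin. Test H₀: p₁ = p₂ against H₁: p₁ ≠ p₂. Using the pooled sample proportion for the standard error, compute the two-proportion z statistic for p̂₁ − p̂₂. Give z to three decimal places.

p̂₁ = 99/891 = 0.11111, p̂₂ = 109/1055 = 0.10332.
Pooled p̂ = (99+109)/(891+1055) = 208/1946 = 0.10689.
SE = √(p̂(1−p̂)(1/n₁+1/n₂)) = √(0.10689·0.89311·0.0020702) = √(0.000197624) = 0.01406.
z = (0.11111 − 0.10332)/0.01406 = 0.00779/0.01406 = 0.554.
Two-sided p-value ≈ 2·Φ(−0.554) = 0.5793.

z = 0.554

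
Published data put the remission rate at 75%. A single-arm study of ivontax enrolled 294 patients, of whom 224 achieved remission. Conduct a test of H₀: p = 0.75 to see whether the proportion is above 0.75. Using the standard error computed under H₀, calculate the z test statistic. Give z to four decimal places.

p̂ = 224/294 ≈ 0.761905.
Standard error under H₀: √(0.75×0.25/294) = 0.025254.
z = (0.761905 − 0.75)/0.025254 = 0.011905/0.025254 = 0.4714.
p-value = P(Z > 0.471) ≈ 0.3187.

z = 0.4714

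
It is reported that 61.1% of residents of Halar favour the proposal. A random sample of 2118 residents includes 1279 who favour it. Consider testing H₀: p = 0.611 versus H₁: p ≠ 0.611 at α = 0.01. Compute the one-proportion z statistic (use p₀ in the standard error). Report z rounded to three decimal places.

z = -0.673

p̂ = 1279/2118 = 0.60387.
Standard error under H₀: √(0.611×0.389/2118) = 0.01059.
z = (0.60387 − 0.611)/0.01059 = -0.00713/0.01059 = -0.673.
Two-sided p-value ≈ 2·Φ(−0.673) = 0.5010. With α = 0.01, fail to reject H₀.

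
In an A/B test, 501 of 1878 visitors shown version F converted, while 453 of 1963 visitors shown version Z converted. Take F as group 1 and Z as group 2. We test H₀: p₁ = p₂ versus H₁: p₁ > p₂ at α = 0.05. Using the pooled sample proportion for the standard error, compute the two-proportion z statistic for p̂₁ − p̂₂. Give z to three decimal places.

p̂₁ = 501/1878 ≈ 0.2667732, p̂₂ = 453/1963 ≈ 0.2307692.
Pooled p̂ = (501+453)/(1878+1963) = 954/3841 = 0.2483728.
SE = √(p̂(1−p̂)(1/n₁+1/n₂)) = √(0.2483728·0.7516272·0.00104191) = √(0.000194507) = 0.0139466.
z = (0.2667732 − 0.2307692)/0.0139466 = 0.0360040/0.0139466 = 2.582.
p-value = P(Z > 2.582) ≈ 0.0049, so at α = 0.05 we reject H₀.

z = 2.582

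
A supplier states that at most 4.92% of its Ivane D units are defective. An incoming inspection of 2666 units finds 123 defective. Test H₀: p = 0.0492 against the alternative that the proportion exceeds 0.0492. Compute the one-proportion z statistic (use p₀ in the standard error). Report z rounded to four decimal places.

p̂ = 123/2666 = 0.0461365.
SE = √(p₀(1−p₀)/n) = √(0.046779/2666) = 0.0041889.
z = (0.0461365 − 0.0492)/0.0041889 = -0.0030635/0.0041889 = -0.7313.
p-value = P(Z > -0.731) ≈ 0.7677.

z = -0.7313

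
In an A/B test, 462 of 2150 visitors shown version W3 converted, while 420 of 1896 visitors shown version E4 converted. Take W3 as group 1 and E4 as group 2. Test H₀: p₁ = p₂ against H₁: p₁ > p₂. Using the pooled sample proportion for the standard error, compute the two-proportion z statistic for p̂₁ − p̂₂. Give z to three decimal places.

p̂₁ = 462/2150 ≈ 0.21488, p̂₂ = 420/1896 ≈ 0.22152.
Pooled p̂ = (462+420)/(2150+1896) = 882/4046 = 0.21799.
SE = √(0.170472 × 0.000992542) = 0.01301.
z = (0.21488 − 0.22152)/0.01301 = -0.00664/0.01301 = -0.510.
p-value = P(Z > -0.510) ≈ 0.6950.

z = -0.510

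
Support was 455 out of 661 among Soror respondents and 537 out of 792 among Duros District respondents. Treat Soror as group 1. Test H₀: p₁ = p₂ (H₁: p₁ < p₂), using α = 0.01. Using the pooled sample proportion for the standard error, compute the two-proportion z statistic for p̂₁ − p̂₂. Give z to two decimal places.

p̂₁ = 455/661 ≈ 0.6884, p̂₂ = 537/792 ≈ 0.6780.
Pooled p̂ = (455+537)/(661+792) = 992/1453 = 0.6827.
SE = √(0.216611 × 0.00277549) = 0.0245.
z = (0.6884 − 0.6780)/0.0245 = 0.0104/0.0245 = 0.42.
p-value = P(Z < 0.421) ≈ 0.6631, so at α = 0.01 we fail to reject H₀.

z = 0.42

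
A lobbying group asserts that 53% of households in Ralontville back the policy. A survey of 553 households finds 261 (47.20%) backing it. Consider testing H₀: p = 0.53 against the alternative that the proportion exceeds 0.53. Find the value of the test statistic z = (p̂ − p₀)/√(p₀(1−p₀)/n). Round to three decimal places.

z = -2.734

p̂ = 261/553 = 0.471971.
Standard error under H₀: √(0.53×0.47/553) = 0.021224.
z = (0.471971 − 0.53)/0.021224 = -0.058029/0.021224 = -2.734.
p-value = P(Z > -2.734) ≈ 0.9969.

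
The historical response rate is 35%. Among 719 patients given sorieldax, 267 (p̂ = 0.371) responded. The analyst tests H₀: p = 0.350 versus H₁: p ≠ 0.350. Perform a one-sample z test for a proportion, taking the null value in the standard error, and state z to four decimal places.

p̂ = 267/719 ≈ 0.371349.
Under H₀, SE = √(0.35·0.65/719) = √(0.000316412) = 0.017788.
z = (0.371349 − 0.35)/0.017788 = 0.021349/0.017788 = 1.2002.
Two-sided p-value ≈ 2·Φ(−1.200) = 0.2301.

z = 1.2002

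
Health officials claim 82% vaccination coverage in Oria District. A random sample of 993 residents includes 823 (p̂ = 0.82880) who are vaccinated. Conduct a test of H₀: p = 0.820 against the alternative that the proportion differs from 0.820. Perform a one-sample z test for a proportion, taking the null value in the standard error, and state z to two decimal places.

z = 0.72

p̂ = 823/993 = 0.8288.
Under H₀, SE = √(0.82·0.18/993) = √(0.00014864) = 0.0122.
z = (0.8288 − 0.82)/0.0122 = 0.0088/0.0122 = 0.72.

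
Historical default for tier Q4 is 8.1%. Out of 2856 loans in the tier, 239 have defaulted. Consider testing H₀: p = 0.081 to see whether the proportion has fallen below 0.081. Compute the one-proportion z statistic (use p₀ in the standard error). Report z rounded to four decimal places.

z = 0.5256

p̂ = 239/2856 ≈ 0.083683.
Standard error under H₀: √(0.081×0.919/2856) = 0.005105.
z = (0.083683 − 0.081)/0.005105 = 0.002683/0.005105 = 0.5256.
p-value = P(Z < 0.526) ≈ 0.7004.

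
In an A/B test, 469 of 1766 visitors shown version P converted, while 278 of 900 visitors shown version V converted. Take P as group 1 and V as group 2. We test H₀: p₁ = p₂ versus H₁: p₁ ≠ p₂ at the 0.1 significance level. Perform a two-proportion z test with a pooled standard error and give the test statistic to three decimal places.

z = -2.355

p̂₁ = 469/1766 ≈ 0.265572, p̂₂ = 278/900 ≈ 0.308889.
Pooled p̂ = (469+278)/(1766+900) = 747/2666 = 0.280195.
SE = √(0.201686 × 0.00167736) = 0.018393.
z = (0.265572 − 0.308889)/0.018393 = -0.043317/0.018393 = -2.355.
Two-sided p-value ≈ 2·Φ(−2.355) = 0.0185, so at α = 0.1 we reject H₀.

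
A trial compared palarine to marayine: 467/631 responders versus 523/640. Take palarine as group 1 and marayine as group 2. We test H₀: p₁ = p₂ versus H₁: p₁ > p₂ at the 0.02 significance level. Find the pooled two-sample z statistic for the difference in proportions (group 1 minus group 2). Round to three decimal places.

z = -3.311

p̂₁ = 467/631 = 0.74010, p̂₂ = 523/640 = 0.81719.
Pooled p̂ = (467+523)/(631+640) = 990/1271 = 0.77891.
SE = √(0.172207 × 0.00314729) = 0.02328.
z = (0.74010 − 0.81719)/0.02328 = -0.07709/0.02328 = -3.311.
p-value = P(Z > -3.311) ≈ 0.9995, so at α = 0.02 we fail to reject H₀.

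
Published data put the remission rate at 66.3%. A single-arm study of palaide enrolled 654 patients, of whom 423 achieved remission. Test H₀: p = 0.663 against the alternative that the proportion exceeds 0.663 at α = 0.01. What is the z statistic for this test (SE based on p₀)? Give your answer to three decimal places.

z = -0.877

p̂ = 423/654 = 0.64679.
Standard error under H₀: √(0.663×0.337/654) = 0.01848.
z = (0.64679 − 0.663)/0.01848 = -0.01621/0.01848 = -0.877.
p-value = P(Z > -0.877) ≈ 0.8098; since p > α = 0.01, fail to reject H₀.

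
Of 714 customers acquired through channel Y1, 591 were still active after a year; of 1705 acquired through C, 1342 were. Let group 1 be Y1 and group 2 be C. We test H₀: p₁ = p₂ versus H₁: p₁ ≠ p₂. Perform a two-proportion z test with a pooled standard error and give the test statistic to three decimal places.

z = 2.275

p̂₁ = 591/714 ≈ 0.82773, p̂₂ = 1342/1705 ≈ 0.78710.
Pooled p̂ = (591+1342)/(714+1705) = 1933/2419 = 0.79909.
SE = √(0.160545 × 0.00198707) = 0.01786.
z = (0.82773 − 0.78710)/0.01786 = 0.04063/0.01786 = 2.275.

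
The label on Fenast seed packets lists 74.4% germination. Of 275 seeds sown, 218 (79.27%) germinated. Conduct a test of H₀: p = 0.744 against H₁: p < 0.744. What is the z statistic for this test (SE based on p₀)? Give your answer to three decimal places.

z = 1.852

p̂ = 218/275 = 0.792727.
Standard error under H₀: √(0.744×0.256/275) = 0.026317.
z = (0.792727 − 0.744)/0.026317 = 0.048727/0.026317 = 1.852.
p-value = P(Z < 1.852) ≈ 0.9680.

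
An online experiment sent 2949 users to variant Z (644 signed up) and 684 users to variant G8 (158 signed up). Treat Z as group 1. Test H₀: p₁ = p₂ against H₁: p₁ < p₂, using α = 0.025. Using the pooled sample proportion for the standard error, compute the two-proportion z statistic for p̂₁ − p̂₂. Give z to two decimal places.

p̂₁ = 644/2949 ≈ 0.2184, p̂₂ = 158/684 ≈ 0.2310.
Pooled p̂ = (644+158)/(2949+684) = 802/3633 = 0.2208.
SE = √(0.172022 × 0.00180109) = 0.0176.
z = (0.2184 − 0.2310)/0.0176 = -0.0126/0.0176 = -0.72.
p-value = P(Z < -0.717) ≈ 0.2368; since p > α = 0.025, fail to reject H₀.

z = -0.72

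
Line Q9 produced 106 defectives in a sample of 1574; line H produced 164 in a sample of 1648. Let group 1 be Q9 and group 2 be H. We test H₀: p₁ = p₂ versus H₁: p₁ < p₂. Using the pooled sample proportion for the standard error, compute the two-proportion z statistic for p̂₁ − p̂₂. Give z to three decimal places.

z = -3.294

p̂₁ = 106/1574 ≈ 0.067344, p̂₂ = 164/1648 ≈ 0.099515.
Pooled p̂ = (106+164)/(1574+1648) = 270/3222 = 0.083799.
SE = √(0.0767766 × 0.00124212) = 0.009766.
z = (0.067344 − 0.099515)/0.009766 = -0.032171/0.009766 = -3.294.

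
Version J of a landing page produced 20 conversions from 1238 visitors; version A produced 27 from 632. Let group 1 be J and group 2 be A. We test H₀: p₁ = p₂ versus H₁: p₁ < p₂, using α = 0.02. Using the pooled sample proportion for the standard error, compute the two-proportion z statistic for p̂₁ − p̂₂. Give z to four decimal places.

z = -3.4716

p̂₁ = 20/1238 = 0.0161551, p̂₂ = 27/632 = 0.0427215.
Pooled p̂ = (20+27)/(1238+632) = 47/1870 = 0.0251337.
SE = √(p̂(1−p̂)(1/n₁+1/n₂)) = √(0.0251337·0.9748663·0.00239003) = √(5.85606e-05) = 0.0076525.
z = (0.0161551 − 0.0427215)/0.0076525 = -0.0265664/0.0076525 = -3.4716.
p-value = P(Z < -3.472) ≈ 0.0003; since p < α = 0.02, reject H₀.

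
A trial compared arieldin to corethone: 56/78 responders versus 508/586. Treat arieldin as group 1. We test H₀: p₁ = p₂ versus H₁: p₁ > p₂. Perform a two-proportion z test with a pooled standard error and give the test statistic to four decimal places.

z = -3.4552

p̂₁ = 56/78 = 0.717949, p̂₂ = 508/586 = 0.866894.
Pooled p̂ = (56+508)/(78+586) = 564/664 = 0.849398.
SE = √(p̂(1−p̂)(1/n₁+1/n₂)) = √(0.849398·0.150602·0.014527) = √(0.00185831) = 0.043108.
z = (0.717949 − 0.866894)/0.043108 = -0.148945/0.043108 = -3.4552.
p-value = P(Z > -3.455) ≈ 0.9997.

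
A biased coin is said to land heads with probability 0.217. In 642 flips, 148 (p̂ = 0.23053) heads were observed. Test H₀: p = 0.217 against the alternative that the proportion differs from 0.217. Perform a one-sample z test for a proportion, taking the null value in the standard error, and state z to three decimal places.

p̂ = 148/642 ≈ 0.23053.
Standard error under H₀: √(0.217×0.783/642) = 0.01627.
z = (0.23053 − 0.217)/0.01627 = 0.01353/0.01627 = 0.832.
Two-sided p-value ≈ 2·Φ(−0.832) = 0.4056.

z = 0.832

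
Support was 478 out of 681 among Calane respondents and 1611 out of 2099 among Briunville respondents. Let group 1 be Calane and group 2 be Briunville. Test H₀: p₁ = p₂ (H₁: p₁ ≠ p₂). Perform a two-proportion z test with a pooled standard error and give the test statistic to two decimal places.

p̂₁ = 478/681 ≈ 0.70191, p̂₂ = 1611/2099 ≈ 0.76751.
Pooled p̂ = (478+1611)/(681+2099) = 2089/2780 = 0.75144.
SE = √(p̂(1−p̂)(1/n₁+1/n₂)) = √(0.75144·0.24856·0.00194485) = √(0.000363255) = 0.01906.
z = (0.70191 − 0.76751)/0.01906 = -0.06560/0.01906 = -3.44.
p-value = 2·P(Z > 3.442) ≈ 0.0006.

z = -3.44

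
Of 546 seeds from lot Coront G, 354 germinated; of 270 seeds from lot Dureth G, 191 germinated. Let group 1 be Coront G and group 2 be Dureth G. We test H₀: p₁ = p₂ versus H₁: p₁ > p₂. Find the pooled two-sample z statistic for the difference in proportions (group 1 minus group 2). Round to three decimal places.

z = -1.685

p̂₁ = 354/546 = 0.648352, p̂₂ = 191/270 = 0.707407.
Pooled p̂ = (354+191)/(546+270) = 545/816 = 0.667892.
SE = √(p̂(1−p̂)(1/n₁+1/n₂)) = √(0.667892·0.332108·0.00553521) = √(0.00122778) = 0.035040.
z = (0.648352 − 0.707407)/0.035040 = -0.059055/0.035040 = -1.685.
p-value = P(Z > -1.685) ≈ 0.9540.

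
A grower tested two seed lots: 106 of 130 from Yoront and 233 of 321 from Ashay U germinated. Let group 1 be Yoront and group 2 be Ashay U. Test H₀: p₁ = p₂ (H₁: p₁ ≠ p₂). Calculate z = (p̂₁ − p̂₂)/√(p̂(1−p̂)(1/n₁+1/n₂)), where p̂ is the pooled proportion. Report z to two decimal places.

z = 1.99

p̂₁ = 106/130 = 0.8154, p̂₂ = 233/321 = 0.7259.
Pooled p̂ = (106+233)/(130+321) = 339/451 = 0.7517.
SE = √(p̂(1−p̂)(1/n₁+1/n₂)) = √(0.7517·0.2483·0.0108076) = √(0.0020174) = 0.0449.
z = (0.8154 − 0.7259)/0.0449 = 0.0895/0.0449 = 1.99.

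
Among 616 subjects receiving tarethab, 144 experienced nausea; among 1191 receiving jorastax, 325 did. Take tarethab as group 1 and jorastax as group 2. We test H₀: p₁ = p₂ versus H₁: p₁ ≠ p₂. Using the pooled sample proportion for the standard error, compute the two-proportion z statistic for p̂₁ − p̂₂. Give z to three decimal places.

p̂₁ = 144/616 = 0.233766, p̂₂ = 325/1191 = 0.272880.
Pooled p̂ = (144+325)/(616+1191) = 469/1807 = 0.259546.
SE = √(0.192182 × 0.00246301) = 0.021757.
z = (0.233766 − 0.272880)/0.021757 = -0.039114/0.021757 = -1.798.
Two-sided p-value ≈ 2·Φ(−1.798) = 0.0722.

z = -1.798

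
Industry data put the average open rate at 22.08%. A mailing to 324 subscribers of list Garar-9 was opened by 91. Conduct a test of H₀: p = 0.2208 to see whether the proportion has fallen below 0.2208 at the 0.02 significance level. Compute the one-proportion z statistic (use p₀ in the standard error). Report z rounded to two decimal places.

p̂ = 91/324 ≈ 0.2809.
SE = √(p₀(1−p₀)/n) = √(0.17205/324) = 0.0230.
z = (0.2809 − 0.2208)/0.0230 = 0.0601/0.0230 = 2.61.
p-value = P(Z < 2.607) ≈ 0.9954. With α = 0.02, fail to reject H₀.

z = 2.61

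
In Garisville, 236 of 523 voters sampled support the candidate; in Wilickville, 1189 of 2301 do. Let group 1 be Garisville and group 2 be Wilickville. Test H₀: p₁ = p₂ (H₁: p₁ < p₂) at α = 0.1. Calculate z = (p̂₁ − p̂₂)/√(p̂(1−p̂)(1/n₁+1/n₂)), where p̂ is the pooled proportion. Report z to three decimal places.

z = -2.704

p̂₁ = 236/523 = 0.45124, p̂₂ = 1189/2301 = 0.51673.
Pooled p̂ = (236+1189)/(523+2301) = 1425/2824 = 0.50460.
SE = √(p̂(1−p̂)(1/n₁+1/n₂)) = √(0.50460·0.49540·0.00234664) = √(0.00058661) = 0.02422.
z = (0.45124 − 0.51673)/0.02422 = -0.06549/0.02422 = -2.704.
p-value = P(Z < -2.704) ≈ 0.0034. With α = 0.1, reject H₀.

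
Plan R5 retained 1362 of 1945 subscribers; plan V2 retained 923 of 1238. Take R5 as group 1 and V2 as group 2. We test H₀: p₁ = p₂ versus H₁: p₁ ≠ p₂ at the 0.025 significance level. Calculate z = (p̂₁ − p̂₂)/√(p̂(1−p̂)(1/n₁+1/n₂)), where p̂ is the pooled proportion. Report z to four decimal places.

z = -2.7686

p̂₁ = 1362/1945 ≈ 0.700257, p̂₂ = 923/1238 ≈ 0.745557.
Pooled p̂ = (1362+923)/(1945+1238) = 2285/3183 = 0.717876.
SE = √(p̂(1−p̂)(1/n₁+1/n₂)) = √(0.717876·0.282124·0.00132189) = √(0.000267723) = 0.016362.
z = (0.700257 − 0.745557)/0.016362 = -0.045300/0.016362 = -2.7686.
p-value = 2·P(Z > 2.769) ≈ 0.0056, so at α = 0.025 we reject H₀.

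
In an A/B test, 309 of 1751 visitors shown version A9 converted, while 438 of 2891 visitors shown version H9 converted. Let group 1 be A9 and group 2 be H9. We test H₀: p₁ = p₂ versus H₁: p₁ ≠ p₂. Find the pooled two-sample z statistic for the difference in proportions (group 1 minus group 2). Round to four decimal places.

z = 2.2436

p̂₁ = 309/1751 = 0.1764706, p̂₂ = 438/2891 = 0.1515047.
Pooled p̂ = (309+438)/(1751+2891) = 747/4642 = 0.1609220.
SE = √(p̂(1−p̂)(1/n₁+1/n₂)) = √(0.1609220·0.8390780·0.000917003) = √(0.000123819) = 0.0111274.
z = (0.1764706 − 0.1515047)/0.0111274 = 0.0249659/0.0111274 = 2.2436.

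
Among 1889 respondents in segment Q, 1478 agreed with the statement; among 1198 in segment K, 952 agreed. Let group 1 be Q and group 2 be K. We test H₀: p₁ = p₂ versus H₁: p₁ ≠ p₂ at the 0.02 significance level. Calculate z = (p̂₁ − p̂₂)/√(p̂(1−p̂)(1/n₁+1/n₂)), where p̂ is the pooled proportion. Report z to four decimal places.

z = -0.8092

p̂₁ = 1478/1889 ≈ 0.782425, p̂₂ = 952/1198 ≈ 0.794658.
Pooled p̂ = (1478+952)/(1889+1198) = 2430/3087 = 0.787172.
SE = √(0.167532 × 0.00136411) = 0.015117.
z = (0.782425 − 0.794658)/0.015117 = -0.012233/0.015117 = -0.8092.
p-value = 2·P(Z > 0.809) ≈ 0.4184. With α = 0.02, fail to reject H₀.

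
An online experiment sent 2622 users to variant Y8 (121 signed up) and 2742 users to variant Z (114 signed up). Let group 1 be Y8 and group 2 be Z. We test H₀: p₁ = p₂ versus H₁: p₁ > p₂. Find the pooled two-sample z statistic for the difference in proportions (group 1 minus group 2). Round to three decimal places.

p̂₁ = 121/2622 = 0.04615, p̂₂ = 114/2742 = 0.04158.
Pooled p̂ = (121+114)/(2622+2742) = 235/5364 = 0.04381.
SE = √(p̂(1−p̂)(1/n₁+1/n₂)) = √(0.04381·0.95619·0.000746086) = √(3.12544e-05) = 0.00559.
z = (0.04615 − 0.04158)/0.00559 = 0.00457/0.00559 = 0.818.
p-value = P(Z > 0.818) ≈ 0.2067.

z = 0.818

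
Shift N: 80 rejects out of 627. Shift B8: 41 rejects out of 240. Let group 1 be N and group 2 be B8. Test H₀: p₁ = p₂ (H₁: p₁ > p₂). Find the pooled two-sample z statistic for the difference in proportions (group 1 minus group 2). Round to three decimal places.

z = -1.644

p̂₁ = 80/627 = 0.12759, p̂₂ = 41/240 = 0.17083.
Pooled p̂ = (80+41)/(627+240) = 121/867 = 0.13956.
SE = √(0.120084 × 0.00576156) = 0.02630.
z = (0.12759 − 0.17083)/0.02630 = -0.04324/0.02630 = -1.644.
p-value = P(Z > -1.644) ≈ 0.9499.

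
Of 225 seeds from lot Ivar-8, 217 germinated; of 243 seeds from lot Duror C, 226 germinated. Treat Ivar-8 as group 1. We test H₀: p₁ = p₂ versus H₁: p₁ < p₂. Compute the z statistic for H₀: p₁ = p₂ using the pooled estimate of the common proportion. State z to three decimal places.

z = 1.654

p̂₁ = 217/225 = 0.96444, p̂₂ = 226/243 = 0.93004.
Pooled p̂ = (217+226)/(225+243) = 443/468 = 0.94658.
SE = √(0.0505652 × 0.00855967) = 0.02080.
z = (0.96444 − 0.93004)/0.02080 = 0.03440/0.02080 = 1.654.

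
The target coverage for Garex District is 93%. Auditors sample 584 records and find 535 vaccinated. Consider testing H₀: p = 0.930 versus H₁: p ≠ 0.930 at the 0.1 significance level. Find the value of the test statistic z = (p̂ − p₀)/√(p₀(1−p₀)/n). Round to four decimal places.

p̂ = 535/584 = 0.916096.
SE = √(p₀(1−p₀)/n) = √(0.0651/584) = 0.010558.
z = (0.916096 − 0.93)/0.010558 = -0.013904/0.010558 = -1.3169.
p-value = 2·P(Z > 1.317) ≈ 0.1879; since p > α = 0.1, fail to reject H₀.

z = -1.3169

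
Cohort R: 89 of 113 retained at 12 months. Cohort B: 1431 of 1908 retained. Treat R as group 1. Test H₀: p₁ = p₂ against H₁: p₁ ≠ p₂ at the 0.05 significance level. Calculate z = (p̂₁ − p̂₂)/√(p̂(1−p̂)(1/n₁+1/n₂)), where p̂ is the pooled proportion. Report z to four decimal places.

z = 0.8997

p̂₁ = 89/113 ≈ 0.787611, p̂₂ = 1431/1908 ≈ 0.750000.
Pooled p̂ = (89+1431)/(113+1908) = 1520/2021 = 0.752103.
SE = √(p̂(1−p̂)(1/n₁+1/n₂)) = √(0.752103·0.247897·0.00937367) = √(0.00174766) = 0.041805.
z = (0.787611 − 0.750000)/0.041805 = 0.037611/0.041805 = 0.8997.
p-value = 2·P(Z > 0.900) ≈ 0.3683, so at α = 0.05 we fail to reject H₀.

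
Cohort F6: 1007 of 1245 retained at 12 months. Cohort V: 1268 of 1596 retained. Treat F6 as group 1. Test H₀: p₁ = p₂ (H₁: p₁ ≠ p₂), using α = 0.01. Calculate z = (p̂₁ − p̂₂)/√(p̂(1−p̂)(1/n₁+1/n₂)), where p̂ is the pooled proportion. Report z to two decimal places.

z = 0.95

p̂₁ = 1007/1245 ≈ 0.8088, p̂₂ = 1268/1596 ≈ 0.7945.
Pooled p̂ = (1007+1268)/(1245+1596) = 2275/2841 = 0.8008.
SE = √(p̂(1−p̂)(1/n₁+1/n₂)) = √(0.8008·0.1992·0.00142978) = √(0.0002281) = 0.0151.
z = (0.8088 − 0.7945)/0.0151 = 0.0143/0.0151 = 0.95.
p-value = 2·P(Z > 0.950) ≈ 0.3421; since p > α = 0.01, fail to reject H₀.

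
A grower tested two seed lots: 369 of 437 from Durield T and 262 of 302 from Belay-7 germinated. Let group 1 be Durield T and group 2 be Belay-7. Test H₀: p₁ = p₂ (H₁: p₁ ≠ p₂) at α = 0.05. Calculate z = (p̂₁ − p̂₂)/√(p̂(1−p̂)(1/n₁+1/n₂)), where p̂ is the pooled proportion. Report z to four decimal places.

p̂₁ = 369/437 = 0.844394, p̂₂ = 262/302 = 0.867550.
Pooled p̂ = (369+262)/(437+302) = 631/739 = 0.853857.
SE = √(0.124786 × 0.00559959) = 0.026434.
z = (0.844394 − 0.867550)/0.026434 = -0.023156/0.026434 = -0.8760.
Two-sided p-value ≈ 2·Φ(−0.876) = 0.3810. With α = 0.05, fail to reject H₀.

z = -0.8760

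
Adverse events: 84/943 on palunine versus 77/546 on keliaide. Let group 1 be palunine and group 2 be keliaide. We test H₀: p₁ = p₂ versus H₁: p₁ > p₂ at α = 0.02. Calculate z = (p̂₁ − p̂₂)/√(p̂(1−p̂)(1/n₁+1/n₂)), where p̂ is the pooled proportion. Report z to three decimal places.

z = -3.111

p̂₁ = 84/943 ≈ 0.08908, p̂₂ = 77/546 ≈ 0.14103.
Pooled p̂ = (84+77)/(943+546) = 161/1489 = 0.10813.
SE = √(p̂(1−p̂)(1/n₁+1/n₂)) = √(0.10813·0.89187·0.00289195) = √(0.000278885) = 0.01670.
z = (0.08908 − 0.14103)/0.01670 = -0.05195/0.01670 = -3.111.
p-value = P(Z > -3.111) ≈ 0.9991; since p > α = 0.02, fail to reject H₀.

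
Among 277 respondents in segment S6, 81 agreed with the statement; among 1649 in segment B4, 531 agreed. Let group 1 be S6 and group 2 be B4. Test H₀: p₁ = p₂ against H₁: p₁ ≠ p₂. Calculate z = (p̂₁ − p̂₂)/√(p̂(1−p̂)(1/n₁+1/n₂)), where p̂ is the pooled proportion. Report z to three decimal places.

z = -0.979

p̂₁ = 81/277 ≈ 0.29242, p̂₂ = 531/1649 ≈ 0.32201.
Pooled p̂ = (81+531)/(277+1649) = 612/1926 = 0.31776.
SE = √(p̂(1−p̂)(1/n₁+1/n₂)) = √(0.31776·0.68224·0.00421654) = √(0.000914092) = 0.03023.
z = (0.29242 − 0.32201)/0.03023 = -0.02959/0.03023 = -0.979.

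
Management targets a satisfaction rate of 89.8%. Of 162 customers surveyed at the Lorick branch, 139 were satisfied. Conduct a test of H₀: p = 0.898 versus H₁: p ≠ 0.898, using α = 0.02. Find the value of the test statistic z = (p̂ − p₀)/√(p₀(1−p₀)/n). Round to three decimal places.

p̂ = 139/162 = 0.85802.
SE = √(p₀(1−p₀)/n) = √(0.091596/162) = 0.02378.
z = (0.85802 − 0.898)/0.02378 = -0.03998/0.02378 = -1.681.
Two-sided p-value ≈ 2·Φ(−1.681) = 0.0927. With α = 0.02, fail to reject H₀.

z = -1.681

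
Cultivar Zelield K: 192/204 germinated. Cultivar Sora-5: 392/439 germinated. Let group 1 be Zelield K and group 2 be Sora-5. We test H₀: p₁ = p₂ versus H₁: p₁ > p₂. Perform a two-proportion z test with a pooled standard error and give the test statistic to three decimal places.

z = 1.972

p̂₁ = 192/204 = 0.94118, p̂₂ = 392/439 = 0.89294.
Pooled p̂ = (192+392)/(204+439) = 584/643 = 0.90824.
SE = √(0.083338 × 0.00717987) = 0.02446.
z = (0.94118 − 0.89294)/0.02446 = 0.04824/0.02446 = 1.972.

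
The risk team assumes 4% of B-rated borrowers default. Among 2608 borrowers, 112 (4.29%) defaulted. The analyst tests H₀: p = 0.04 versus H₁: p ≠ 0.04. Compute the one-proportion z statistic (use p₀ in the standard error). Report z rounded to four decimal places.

z = 0.7674

p̂ = 112/2608 = 0.0429448.
Standard error under H₀: √(0.04×0.96/2608) = 0.0038372.
z = (0.0429448 − 0.04)/0.0038372 = 0.0029448/0.0038372 = 0.7674.
p-value = 2·P(Z > 0.767) ≈ 0.4428.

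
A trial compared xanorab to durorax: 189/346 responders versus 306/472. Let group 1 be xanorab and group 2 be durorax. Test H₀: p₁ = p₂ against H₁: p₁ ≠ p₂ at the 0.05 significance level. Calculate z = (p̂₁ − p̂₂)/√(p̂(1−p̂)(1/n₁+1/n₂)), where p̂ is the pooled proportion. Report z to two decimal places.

p̂₁ = 189/346 = 0.5462, p̂₂ = 306/472 = 0.6483.
Pooled p̂ = (189+306)/(346+472) = 495/818 = 0.6051.
SE = √(p̂(1−p̂)(1/n₁+1/n₂)) = √(0.6051·0.3949·0.00500882) = √(0.00119684) = 0.0346.
z = (0.5462 − 0.6483)/0.0346 = -0.1021/0.0346 = -2.95.
p-value = 2·P(Z > 2.950) ≈ 0.0032; since p < α = 0.05, reject H₀.

z = -2.95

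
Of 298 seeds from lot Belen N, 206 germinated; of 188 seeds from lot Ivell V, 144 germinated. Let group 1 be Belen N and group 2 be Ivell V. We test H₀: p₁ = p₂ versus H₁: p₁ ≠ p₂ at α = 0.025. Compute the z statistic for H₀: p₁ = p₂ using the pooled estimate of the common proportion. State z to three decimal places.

z = -1.786

p̂₁ = 206/298 = 0.69128, p̂₂ = 144/188 = 0.76596.
Pooled p̂ = (206+144)/(298+188) = 350/486 = 0.72016.
SE = √(0.201528 × 0.00867485) = 0.04181.
z = (0.69128 − 0.76596)/0.04181 = -0.07468/0.04181 = -1.786.
p-value = 2·P(Z > 1.786) ≈ 0.0741; since p > α = 0.025, fail to reject H₀.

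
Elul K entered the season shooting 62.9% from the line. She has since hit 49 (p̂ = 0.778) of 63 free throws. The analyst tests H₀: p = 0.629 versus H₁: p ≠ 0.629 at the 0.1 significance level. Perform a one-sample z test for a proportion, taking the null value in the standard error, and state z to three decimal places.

p̂ = 49/63 ≈ 0.77778.
SE = √(p₀(1−p₀)/n) = √(0.23336/63) = 0.06086.
z = (0.77778 − 0.629)/0.06086 = 0.14878/0.06086 = 2.445.
p-value = 2·P(Z > 2.445) ≈ 0.0145, so at α = 0.1 we reject H₀.

z = 2.445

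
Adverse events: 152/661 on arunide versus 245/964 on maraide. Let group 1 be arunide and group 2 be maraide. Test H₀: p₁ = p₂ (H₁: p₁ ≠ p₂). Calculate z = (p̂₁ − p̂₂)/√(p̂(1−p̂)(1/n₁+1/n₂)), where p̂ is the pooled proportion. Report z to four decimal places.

z = -1.1150

p̂₁ = 152/661 = 0.229955, p̂₂ = 245/964 = 0.254149.
Pooled p̂ = (152+245)/(661+964) = 397/1625 = 0.244308.
SE = √(p̂(1−p̂)(1/n₁+1/n₂)) = √(0.244308·0.755692·0.0025502) = √(0.000470822) = 0.021698.
z = (0.229955 − 0.254149)/0.021698 = -0.024194/0.021698 = -1.1150.
p-value = 2·P(Z > 1.115) ≈ 0.2648.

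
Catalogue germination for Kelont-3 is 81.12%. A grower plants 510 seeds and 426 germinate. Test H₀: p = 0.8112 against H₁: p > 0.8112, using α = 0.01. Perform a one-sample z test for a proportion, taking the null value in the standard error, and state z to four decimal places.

p̂ = 426/510 ≈ 0.835294.
SE = √(p₀(1−p₀)/n) = √(0.15315/510) = 0.017329.
z = (0.835294 − 0.8112)/0.017329 = 0.024094/0.017329 = 1.3904.
p-value = P(Z > 1.390) ≈ 0.0822, so at α = 0.01 we fail to reject H₀.

z = 1.3904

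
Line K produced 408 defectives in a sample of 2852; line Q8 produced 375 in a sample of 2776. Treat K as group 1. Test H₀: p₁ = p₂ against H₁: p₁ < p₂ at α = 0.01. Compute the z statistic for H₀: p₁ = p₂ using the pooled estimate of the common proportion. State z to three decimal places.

p̂₁ = 408/2852 = 0.143058, p̂₂ = 375/2776 = 0.135086.
Pooled p̂ = (408+375)/(2852+2776) = 783/5628 = 0.139126.
SE = √(p̂(1−p̂)(1/n₁+1/n₂)) = √(0.139126·0.860874·0.000710862) = √(8.51398e-05) = 0.009227.
z = (0.143058 − 0.135086)/0.009227 = 0.007972/0.009227 = 0.864.
p-value = P(Z < 0.864) ≈ 0.8062, so at α = 0.01 we fail to reject H₀.

z = 0.864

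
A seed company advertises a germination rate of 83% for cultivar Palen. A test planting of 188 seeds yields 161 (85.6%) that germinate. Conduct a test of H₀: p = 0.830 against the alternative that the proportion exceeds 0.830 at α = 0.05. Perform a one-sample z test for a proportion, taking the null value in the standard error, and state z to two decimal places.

p̂ = 161/188 ≈ 0.8564.
Under H₀, SE = √(0.83·0.17/188) = √(0.000750532) = 0.0274.
z = (0.8564 − 0.83)/0.0274 = 0.0264/0.0274 = 0.96.
p-value = P(Z > 0.963) ≈ 0.1678, so at α = 0.05 we fail to reject H₀.

z = 0.96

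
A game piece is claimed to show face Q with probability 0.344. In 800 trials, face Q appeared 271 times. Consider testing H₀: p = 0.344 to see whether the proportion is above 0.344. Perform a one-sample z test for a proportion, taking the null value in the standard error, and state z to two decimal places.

z = -0.31

p̂ = 271/800 = 0.33875.
Under H₀, SE = √(0.344·0.656/800) = √(0.00028208) = 0.01680.
z = (0.33875 − 0.344)/0.01680 = -0.00525/0.01680 = -0.31.
p-value = P(Z > -0.313) ≈ 0.6227.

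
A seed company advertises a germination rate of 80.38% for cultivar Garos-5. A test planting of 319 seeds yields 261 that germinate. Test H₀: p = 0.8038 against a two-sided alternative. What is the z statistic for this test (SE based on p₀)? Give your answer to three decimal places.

p̂ = 261/319 ≈ 0.81818.
SE = √(p₀(1−p₀)/n) = √(0.15771/319) = 0.02223.
z = (0.81818 − 0.8038)/0.02223 = 0.01438/0.02223 = 0.647.
p-value = 2·P(Z > 0.647) ≈ 0.5177.

z = 0.647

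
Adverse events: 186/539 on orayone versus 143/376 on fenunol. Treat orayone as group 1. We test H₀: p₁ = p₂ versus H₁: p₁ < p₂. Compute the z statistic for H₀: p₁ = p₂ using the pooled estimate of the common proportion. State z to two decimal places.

p̂₁ = 186/539 ≈ 0.3451, p̂₂ = 143/376 ≈ 0.3803.
Pooled p̂ = (186+143)/(539+376) = 329/915 = 0.3596.
SE = √(p̂(1−p̂)(1/n₁+1/n₂)) = √(0.3596·0.6404·0.00451486) = √(0.00103967) = 0.0322.
z = (0.3451 − 0.3803)/0.0322 = -0.0352/0.0322 = -1.09.

z = -1.09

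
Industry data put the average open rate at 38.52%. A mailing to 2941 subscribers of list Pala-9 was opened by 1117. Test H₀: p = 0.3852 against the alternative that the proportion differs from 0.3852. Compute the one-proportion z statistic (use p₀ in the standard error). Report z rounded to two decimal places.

p̂ = 1117/2941 = 0.3798.
Under H₀, SE = √(0.3852·0.6148/2941) = √(8.0524e-05) = 0.0090.
z = (0.3798 − 0.3852)/0.0090 = -0.0054/0.0090 = -0.60.
p-value = 2·P(Z > 0.601) ≈ 0.5475.

z = -0.60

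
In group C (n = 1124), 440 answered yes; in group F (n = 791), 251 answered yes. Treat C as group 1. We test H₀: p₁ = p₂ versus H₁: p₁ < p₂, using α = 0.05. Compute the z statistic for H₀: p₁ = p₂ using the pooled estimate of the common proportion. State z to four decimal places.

p̂₁ = 440/1124 = 0.391459, p̂₂ = 251/791 = 0.317320.
Pooled p̂ = (440+251)/(1124+791) = 691/1915 = 0.360836.
SE = √(0.230633 × 0.0021539) = 0.022288.
z = (0.391459 − 0.317320)/0.022288 = 0.074139/0.022288 = 3.3264.
p-value = P(Z < 3.326) ≈ 0.9996, so at α = 0.05 we fail to reject H₀.

z = 3.3264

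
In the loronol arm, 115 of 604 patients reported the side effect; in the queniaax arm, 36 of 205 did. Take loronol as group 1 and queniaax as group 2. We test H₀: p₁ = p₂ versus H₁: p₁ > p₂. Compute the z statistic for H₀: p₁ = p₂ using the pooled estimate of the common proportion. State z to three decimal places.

z = 0.470

p̂₁ = 115/604 ≈ 0.19040, p̂₂ = 36/205 ≈ 0.17561.
Pooled p̂ = (115+36)/(604+205) = 151/809 = 0.18665.
SE = √(p̂(1−p̂)(1/n₁+1/n₂)) = √(0.18665·0.81335·0.00653368) = √(0.00099189) = 0.03149.
z = (0.19040 − 0.17561)/0.03149 = 0.01479/0.03149 = 0.470.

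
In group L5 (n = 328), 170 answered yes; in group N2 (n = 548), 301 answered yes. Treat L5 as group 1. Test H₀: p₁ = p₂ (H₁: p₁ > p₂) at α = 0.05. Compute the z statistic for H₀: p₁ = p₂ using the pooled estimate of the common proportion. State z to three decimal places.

z = -0.890

p̂₁ = 170/328 ≈ 0.51829, p̂₂ = 301/548 ≈ 0.54927.
Pooled p̂ = (170+301)/(328+548) = 471/876 = 0.53767.
SE = √(0.248581 × 0.0048736) = 0.03481.
z = (0.51829 − 0.54927)/0.03481 = -0.03098/0.03481 = -0.890.
p-value = P(Z > -0.890) ≈ 0.8133, so at α = 0.05 we fail to reject H₀.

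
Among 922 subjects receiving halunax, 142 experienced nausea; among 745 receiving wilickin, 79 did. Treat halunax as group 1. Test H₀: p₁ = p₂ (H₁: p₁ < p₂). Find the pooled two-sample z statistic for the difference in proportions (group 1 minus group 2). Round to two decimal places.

z = 2.87

p̂₁ = 142/922 = 0.1540, p̂₂ = 79/745 = 0.1060.
Pooled p̂ = (142+79)/(922+745) = 221/1667 = 0.1326.
SE = √(0.114998 × 0.00242688) = 0.0167.
z = (0.1540 − 0.1060)/0.0167 = 0.0480/0.0167 = 2.87.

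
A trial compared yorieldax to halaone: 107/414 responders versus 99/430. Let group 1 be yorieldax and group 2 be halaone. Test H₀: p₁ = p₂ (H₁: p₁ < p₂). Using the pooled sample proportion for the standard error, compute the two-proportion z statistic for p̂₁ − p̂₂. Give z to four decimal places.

p̂₁ = 107/414 ≈ 0.258454, p̂₂ = 99/430 ≈ 0.230233.
Pooled p̂ = (107+99)/(414+430) = 206/844 = 0.244076.
SE = √(p̂(1−p̂)(1/n₁+1/n₂)) = √(0.244076·0.755924·0.00474104) = √(0.000874735) = 0.029576.
z = (0.258454 − 0.230233)/0.029576 = 0.028221/0.029576 = 0.9542.
p-value = P(Z < 0.954) ≈ 0.8300.

z = 0.9542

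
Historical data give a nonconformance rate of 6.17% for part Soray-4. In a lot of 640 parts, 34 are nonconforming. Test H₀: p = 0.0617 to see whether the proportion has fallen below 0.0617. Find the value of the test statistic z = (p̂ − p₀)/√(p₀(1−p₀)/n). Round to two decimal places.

p̂ = 34/640 ≈ 0.05312.
Under H₀, SE = √(0.0617·0.9383/640) = √(9.0458e-05) = 0.00951.
z = (0.05312 − 0.0617)/0.00951 = -0.00858/0.00951 = -0.90.
p-value = P(Z < -0.902) ≈ 0.1836.

z = -0.90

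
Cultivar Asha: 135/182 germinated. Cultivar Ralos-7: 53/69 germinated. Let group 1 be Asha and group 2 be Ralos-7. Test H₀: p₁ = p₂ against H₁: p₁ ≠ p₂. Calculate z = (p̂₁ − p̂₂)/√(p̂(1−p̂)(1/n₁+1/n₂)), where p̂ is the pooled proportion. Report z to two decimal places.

p̂₁ = 135/182 = 0.7418, p̂₂ = 53/69 = 0.7681.
Pooled p̂ = (135+53)/(182+69) = 188/251 = 0.7490.
SE = √(p̂(1−p̂)(1/n₁+1/n₂)) = √(0.7490·0.2510·0.0199873) = √(0.00375755) = 0.0613.
z = (0.7418 − 0.7681)/0.0613 = -0.0263/0.0613 = -0.43.

z = -0.43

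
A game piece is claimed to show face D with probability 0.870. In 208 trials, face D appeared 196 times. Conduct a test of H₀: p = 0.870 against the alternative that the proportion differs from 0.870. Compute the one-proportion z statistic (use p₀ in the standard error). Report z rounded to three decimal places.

z = 3.101

p̂ = 196/208 = 0.94231.
SE = √(p₀(1−p₀)/n) = √(0.1131/208) = 0.02332.
z = (0.94231 − 0.87)/0.02332 = 0.07231/0.02332 = 3.101.
Two-sided p-value ≈ 2·Φ(−3.101) = 0.0019.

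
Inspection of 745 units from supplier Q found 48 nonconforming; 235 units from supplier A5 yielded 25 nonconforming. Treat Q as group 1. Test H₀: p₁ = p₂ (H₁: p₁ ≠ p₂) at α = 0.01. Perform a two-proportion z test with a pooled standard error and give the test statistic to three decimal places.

p̂₁ = 48/745 ≈ 0.06443, p̂₂ = 25/235 ≈ 0.10638.
Pooled p̂ = (48+25)/(745+235) = 73/980 = 0.07449.
SE = √(p̂(1−p̂)(1/n₁+1/n₂)) = √(0.07449·0.92551·0.0055976) = √(0.000385905) = 0.01964.
z = (0.06443 − 0.10638)/0.01964 = -0.04195/0.01964 = -2.136.
p-value = 2·P(Z > 2.136) ≈ 0.0327, so at α = 0.01 we fail to reject H₀.

z = -2.136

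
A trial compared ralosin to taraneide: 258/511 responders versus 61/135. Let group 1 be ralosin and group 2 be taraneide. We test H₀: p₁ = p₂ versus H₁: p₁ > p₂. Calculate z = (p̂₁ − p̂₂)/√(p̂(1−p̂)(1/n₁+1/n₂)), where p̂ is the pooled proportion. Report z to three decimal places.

p̂₁ = 258/511 = 0.50489, p̂₂ = 61/135 = 0.45185.
Pooled p̂ = (258+61)/(511+135) = 319/646 = 0.49381.
SE = √(0.249962 × 0.00936435) = 0.04838.
z = (0.50489 − 0.45185)/0.04838 = 0.05304/0.04838 = 1.096.

z = 1.096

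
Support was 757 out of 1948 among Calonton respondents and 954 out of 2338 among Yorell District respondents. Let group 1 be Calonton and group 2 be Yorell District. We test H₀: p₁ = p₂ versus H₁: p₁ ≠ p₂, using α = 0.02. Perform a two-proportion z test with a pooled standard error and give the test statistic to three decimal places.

z = -1.294

p̂₁ = 757/1948 ≈ 0.38860, p̂₂ = 954/2338 ≈ 0.40804.
Pooled p̂ = (757+954)/(1948+2338) = 1711/4286 = 0.39921.
SE = √(0.239841 × 0.000941063) = 0.01502.
z = (0.38860 − 0.40804)/0.01502 = -0.01944/0.01502 = -1.294.
p-value = 2·P(Z > 1.294) ≈ 0.1957. With α = 0.02, fail to reject H₀.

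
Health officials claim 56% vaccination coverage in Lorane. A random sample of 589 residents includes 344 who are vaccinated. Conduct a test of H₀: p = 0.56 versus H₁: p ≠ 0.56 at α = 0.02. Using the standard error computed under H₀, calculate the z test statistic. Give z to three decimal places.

z = 1.175

p̂ = 344/589 ≈ 0.584041.
Standard error under H₀: √(0.56×0.44/589) = 0.020453.
z = (0.584041 − 0.56)/0.020453 = 0.024041/0.020453 = 1.175.
Two-sided p-value ≈ 2·Φ(−1.175) = 0.2398. With α = 0.02, fail to reject H₀.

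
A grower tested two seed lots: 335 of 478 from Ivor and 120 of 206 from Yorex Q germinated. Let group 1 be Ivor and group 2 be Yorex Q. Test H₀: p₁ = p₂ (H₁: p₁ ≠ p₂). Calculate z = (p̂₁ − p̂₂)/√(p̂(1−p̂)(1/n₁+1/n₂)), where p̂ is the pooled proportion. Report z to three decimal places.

z = 3.008

p̂₁ = 335/478 = 0.70084, p̂₂ = 120/206 = 0.58252.
Pooled p̂ = (335+120)/(478+206) = 455/684 = 0.66520.
SE = √(0.222707 × 0.00694642) = 0.03933.
z = (0.70084 − 0.58252)/0.03933 = 0.11832/0.03933 = 3.008.
Two-sided p-value ≈ 2·Φ(−3.008) = 0.0026.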